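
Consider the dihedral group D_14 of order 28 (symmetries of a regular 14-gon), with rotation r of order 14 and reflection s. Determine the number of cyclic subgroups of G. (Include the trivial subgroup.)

18

Group the elements of G by the cyclic subgroup they generate; each cyclic subgroup of order d accounts for φ(d) elements.
Cyclic subgroups by order — order 1: 1; order 2: 15; order 7: 1; order 14: 1.
Total: 18.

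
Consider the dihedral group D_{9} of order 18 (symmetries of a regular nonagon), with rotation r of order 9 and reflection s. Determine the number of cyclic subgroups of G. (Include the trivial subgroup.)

Each element a generates a cyclic subgroup ⟨a⟩; distinct elements may generate the same one (a cyclic group of order d has φ(d) generators).
Cyclic subgroups by order — order 1: 1; order 2: 9; order 3: 1; order 9: 1.
Total: 12.

12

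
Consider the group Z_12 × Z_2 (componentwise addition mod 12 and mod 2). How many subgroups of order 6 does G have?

|G| = 24 and 6 | 24, so subgroups of order 6 are possible by Lagrange.
The subgroups of order 6 are: {(0,0), (0,1), (4,0), (4,1), (8,0), (8,1)}; {(0,0), (2,0), (4,0), (6,0), (8,0), (10,0)}; {(0,0), (2,1), (4,0), (6,1), (8,0), (10,1)}.
So G has 3 subgroups of order 6.

3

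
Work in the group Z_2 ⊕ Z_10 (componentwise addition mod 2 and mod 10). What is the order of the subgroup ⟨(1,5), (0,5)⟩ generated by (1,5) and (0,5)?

|⟨(1,5)⟩| = 2 and |⟨(0,5)⟩| = 2, so |H| is a multiple of lcm(2, 2) = 2 and divides |G| = 20.
Closing under the operation: H = {(0,0), (0,5), (1,0), (1,5)}, so |H| = 4.

4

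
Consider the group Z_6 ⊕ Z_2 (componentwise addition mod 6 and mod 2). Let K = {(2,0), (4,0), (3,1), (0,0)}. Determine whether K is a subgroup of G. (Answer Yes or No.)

Closure fails: (4,0) + (3,1) = (1,1) ∉ K. So K is not a subgroup.

No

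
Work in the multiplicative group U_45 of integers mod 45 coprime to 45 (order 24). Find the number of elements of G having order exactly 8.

0

No element of G has order 8 (even though 8 | 24).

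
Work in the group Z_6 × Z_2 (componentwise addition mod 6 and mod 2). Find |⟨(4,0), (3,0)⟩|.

|⟨(4,0)⟩| = 3 and |⟨(3,0)⟩| = 2, so |H| is a multiple of lcm(3, 2) = 6 and divides |G| = 12.
Closing under the operation: H = {(0,0), (1,0), (2,0), (3,0), (4,0), (5,0)}, so |H| = 6.

6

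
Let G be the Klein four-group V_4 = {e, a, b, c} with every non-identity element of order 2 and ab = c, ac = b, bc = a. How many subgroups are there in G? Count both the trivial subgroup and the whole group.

5

|G| = 4, so by Lagrange every subgroup order divides 4. Divisors: 1, 2, 4.
Subgroups by order — order 1: 1; order 2: 3; order 4: 1.
Total: 1 + 3 + 1 = 5.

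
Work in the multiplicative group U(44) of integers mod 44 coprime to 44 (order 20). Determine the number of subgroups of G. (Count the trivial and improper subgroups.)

|G| = 20, so by Lagrange every subgroup order divides 20. Divisors: 1, 2, 4, 5, 10, 20.
Subgroups by order — order 1: 1; order 2: 3; order 4: 1; order 5: 1; order 10: 3; order 20: 1.
Total: 1 + 3 + 1 + 1 + 3 + 1 = 10.

10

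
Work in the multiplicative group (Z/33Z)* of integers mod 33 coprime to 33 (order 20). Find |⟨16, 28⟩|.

|⟨16⟩| = 5 and |⟨28⟩| = 10, so |H| is a multiple of lcm(5, 10) = 10 and divides |G| = 20.
Closing under the operation: H = {1, 4, 7, 10, 13, 16, 19, 25, 28, 31}, so |H| = 10.

10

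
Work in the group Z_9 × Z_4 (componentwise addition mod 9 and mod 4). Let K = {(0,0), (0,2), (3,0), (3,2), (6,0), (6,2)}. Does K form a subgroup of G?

Yes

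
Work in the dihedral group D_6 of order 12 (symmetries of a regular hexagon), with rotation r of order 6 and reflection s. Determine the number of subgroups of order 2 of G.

7

|G| = 12 and 2 | 12, so subgroups of order 2 are possible by Lagrange.
The subgroups of order 2 are: {e, r^2s}; {e, r^3}; {e, r^3s}; {e, r^4s}; … (7 in all).
So G has 7 subgroups of order 2.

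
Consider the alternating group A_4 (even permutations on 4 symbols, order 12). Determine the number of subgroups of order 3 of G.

|G| = 12 and 3 | 12, so subgroups of order 3 are possible by Lagrange.
The subgroups of order 3 are: {e, (1 2 3), (1 3 2)}; {e, (1 2 4), (1 4 2)}; {e, (1 3 4), (1 4 3)}; {e, (2 3 4), (2 4 3)}.
So G has 4 subgroups of order 3.

4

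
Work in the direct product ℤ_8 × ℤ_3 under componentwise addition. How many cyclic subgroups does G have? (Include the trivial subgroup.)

A cyclic subgroup of order d is generated by each of its φ(d) elements of order d, so the cyclic subgroups of order d number (#elements of order d)/φ(d).
Cyclic subgroups by order — order 1: 1; order 2: 1; order 3: 1; order 4: 1; order 6: 1; order 8: 1; order 12: 1; order 24: 1.
Total: 8.

8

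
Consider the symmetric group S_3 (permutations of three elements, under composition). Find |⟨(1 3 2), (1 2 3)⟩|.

3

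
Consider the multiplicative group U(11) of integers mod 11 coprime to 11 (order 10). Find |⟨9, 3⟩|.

5

|⟨9⟩| = 5 and |⟨3⟩| = 5, so |H| is a multiple of lcm(5, 5) = 5 and divides |G| = 10.
Closing under the operation: H = {1, 3, 4, 5, 9}, so |H| = 5.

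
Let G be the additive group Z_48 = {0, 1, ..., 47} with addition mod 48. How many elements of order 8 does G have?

In a cyclic group of order 48, the number of elements of order d (for d | 48) is φ(d).
φ(8) = 4.

4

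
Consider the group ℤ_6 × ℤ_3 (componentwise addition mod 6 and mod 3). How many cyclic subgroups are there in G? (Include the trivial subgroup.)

A cyclic subgroup of order d is generated by each of its φ(d) elements of order d, so the cyclic subgroups of order d number (#elements of order d)/φ(d).
Cyclic subgroups by order — order 1: 1; order 2: 1; order 3: 4; order 6: 4.
Total: 10.

10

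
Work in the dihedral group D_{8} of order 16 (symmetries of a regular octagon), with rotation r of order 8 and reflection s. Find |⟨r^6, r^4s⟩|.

8

|⟨r^6⟩| = 4 and |⟨r^4s⟩| = 2, so |H| is a multiple of lcm(4, 2) = 4 and divides |G| = 16.
Closing under the operation: H = {e, r^2, r^4, r^6, s, r^2s, r^4s, r^6s}, so |H| = 8.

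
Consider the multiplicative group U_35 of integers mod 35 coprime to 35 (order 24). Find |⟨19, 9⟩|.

12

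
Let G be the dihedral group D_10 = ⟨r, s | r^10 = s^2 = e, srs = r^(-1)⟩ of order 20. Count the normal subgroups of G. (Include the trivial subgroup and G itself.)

7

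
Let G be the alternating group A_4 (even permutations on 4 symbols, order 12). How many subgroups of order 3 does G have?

|G| = 12 and 3 | 12, so subgroups of order 3 are possible by Lagrange.
The subgroups of order 3 are: {e, (1 2 3), (1 3 2)}; {e, (1 2 4), (1 4 2)}; {e, (1 3 4), (1 4 3)}; {e, (2 3 4), (2 4 3)}.
So G has 4 subgroups of order 3.

4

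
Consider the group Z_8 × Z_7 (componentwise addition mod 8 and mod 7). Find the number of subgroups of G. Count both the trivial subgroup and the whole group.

|G| = 56, so by Lagrange every subgroup order divides 56. Divisors: 1, 2, 4, 7, 8, 14, 28, 56.
Subgroups by order — order 1: 1; order 2: 1; order 4: 1; order 7: 1; order 8: 1; order 14: 1; order 28: 1; order 56: 1.
Total: 1 + 1 + 1 + 1 + 1 + 1 + 1 + 1 = 8.

8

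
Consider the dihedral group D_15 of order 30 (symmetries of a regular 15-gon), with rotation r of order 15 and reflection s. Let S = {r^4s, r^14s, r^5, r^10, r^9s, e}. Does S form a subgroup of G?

|S| = 6 divides |G| = 30, consistent with Lagrange.
S contains the identity, every element's inverse is in S, and S is closed under ·: it is a subgroup.

Yes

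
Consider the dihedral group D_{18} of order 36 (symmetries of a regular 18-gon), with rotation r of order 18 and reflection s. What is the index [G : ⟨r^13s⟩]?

18

|⟨r^13s⟩| = 2 and |G| = 36.
By Lagrange, [G : H] = |G|/|H| = 36/2 = 18.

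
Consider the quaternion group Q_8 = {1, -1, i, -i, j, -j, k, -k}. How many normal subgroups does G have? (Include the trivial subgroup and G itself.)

G has 6 subgroups. Checking conjugation-invariance by order — order 1: 1/1 normal; order 2: 1/1 normal; order 4: 3/3 normal; order 8: 1/1 normal.
Total normal subgroups: 6.

6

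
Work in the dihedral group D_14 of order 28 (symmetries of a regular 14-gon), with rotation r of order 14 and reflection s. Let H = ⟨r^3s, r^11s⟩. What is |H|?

|⟨r^3s⟩| = 2 and |⟨r^11s⟩| = 2, so |H| is a multiple of lcm(2, 2) = 2 and divides |G| = 28.
Closing under the operation: H = {e, r^2, r^4, r^6, r^8, r^10, r^12, rs, r^3s, r^5s, r^7s, r^9s, r^11s, r^13s}, so |H| = 14.

14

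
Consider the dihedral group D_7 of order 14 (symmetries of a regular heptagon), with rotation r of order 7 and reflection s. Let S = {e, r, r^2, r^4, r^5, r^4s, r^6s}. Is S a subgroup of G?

No

r^4 ∈ S but its inverse r^3 ∉ S, so S is not a subgroup.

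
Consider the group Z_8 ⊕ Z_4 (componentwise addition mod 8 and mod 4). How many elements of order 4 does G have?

An element (a,b) has order lcm(ord(a), ord(b)); count pairs with lcm equal to 4.
Enumerating gives 12 such elements.

12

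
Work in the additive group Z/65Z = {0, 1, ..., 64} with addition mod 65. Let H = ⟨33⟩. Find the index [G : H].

|⟨33⟩| = 65 and |G| = 65.
By Lagrange, [G : H] = |G|/|H| = 65/65 = 1.

1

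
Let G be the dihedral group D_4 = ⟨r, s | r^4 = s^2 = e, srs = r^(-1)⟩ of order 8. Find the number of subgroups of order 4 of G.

3

|G| = 8 and 4 | 8, so subgroups of order 4 are possible by Lagrange.
The subgroups of order 4 are: {e, r, r^2, r^3}; {e, r^2, s, r^2s}; {e, r^2, rs, r^3s}.
So G has 3 subgroups of order 4.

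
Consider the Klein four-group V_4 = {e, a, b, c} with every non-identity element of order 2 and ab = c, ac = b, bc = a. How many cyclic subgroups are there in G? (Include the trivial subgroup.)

4

Group the elements of G by the cyclic subgroup they generate; each cyclic subgroup of order d accounts for φ(d) elements.
Cyclic subgroups by order — order 1: 1; order 2: 3.
Total: 4.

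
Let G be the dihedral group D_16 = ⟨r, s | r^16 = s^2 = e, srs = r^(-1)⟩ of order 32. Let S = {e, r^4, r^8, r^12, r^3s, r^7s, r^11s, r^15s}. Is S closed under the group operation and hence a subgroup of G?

|S| = 8 divides |G| = 32, consistent with Lagrange.
S contains the identity, every element's inverse is in S, and S is closed under ·: it is a subgroup.

Yes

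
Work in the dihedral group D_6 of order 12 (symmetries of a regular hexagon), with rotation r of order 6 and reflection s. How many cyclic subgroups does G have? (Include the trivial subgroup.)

10

Group the elements of G by the cyclic subgroup they generate; each cyclic subgroup of order d accounts for φ(d) elements.
Cyclic subgroups by order — order 1: 1; order 2: 7; order 3: 1; order 6: 1.
Total: 10.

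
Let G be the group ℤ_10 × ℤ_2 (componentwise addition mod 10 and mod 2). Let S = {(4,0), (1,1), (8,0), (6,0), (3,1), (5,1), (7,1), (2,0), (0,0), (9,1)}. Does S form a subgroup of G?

|S| = 10 divides |G| = 20, consistent with Lagrange.
S contains the identity, every element's inverse is in S, and S is closed under +: it is a subgroup.
In fact S = ⟨(7,1)⟩.

Yes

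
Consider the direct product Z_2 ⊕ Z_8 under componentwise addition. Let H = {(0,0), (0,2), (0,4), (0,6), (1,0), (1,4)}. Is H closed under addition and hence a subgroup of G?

No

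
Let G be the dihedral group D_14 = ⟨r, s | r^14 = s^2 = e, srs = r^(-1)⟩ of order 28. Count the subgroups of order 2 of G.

15

|G| = 28 and 2 | 28, so subgroups of order 2 are possible by Lagrange.
The subgroups of order 2 are: {e, r^10s}; {e, r^11s}; {e, r^12s}; {e, r^13s}; … (15 in all).
So G has 15 subgroups of order 2.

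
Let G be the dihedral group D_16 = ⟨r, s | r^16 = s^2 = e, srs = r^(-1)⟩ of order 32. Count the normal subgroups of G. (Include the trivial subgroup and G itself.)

G has 36 subgroups. Checking conjugation-invariance by order — order 1: 1/1 normal; order 2: 1/17 normal; order 4: 1/9 normal; order 8: 1/5 normal; order 16: 3/3 normal; order 32: 1/1 normal.
Total normal subgroups: 8.

8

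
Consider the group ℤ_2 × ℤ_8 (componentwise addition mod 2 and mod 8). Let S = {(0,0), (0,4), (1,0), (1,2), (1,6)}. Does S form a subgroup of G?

No

|S| = 5 does not divide |G| = 16, so by Lagrange S is not a subgroup.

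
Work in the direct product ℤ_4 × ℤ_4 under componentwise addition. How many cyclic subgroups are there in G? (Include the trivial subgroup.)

Each element a generates a cyclic subgroup ⟨a⟩; distinct elements may generate the same one (a cyclic group of order d has φ(d) generators).
Cyclic subgroups by order — order 1: 1; order 2: 3; order 4: 6.
Total: 10.

10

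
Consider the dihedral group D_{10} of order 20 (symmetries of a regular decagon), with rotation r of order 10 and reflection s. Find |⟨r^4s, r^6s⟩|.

10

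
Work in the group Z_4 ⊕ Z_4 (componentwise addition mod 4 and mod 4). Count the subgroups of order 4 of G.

7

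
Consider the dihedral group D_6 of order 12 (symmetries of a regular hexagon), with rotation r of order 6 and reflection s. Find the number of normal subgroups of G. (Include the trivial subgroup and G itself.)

7

G has 16 subgroups. Checking conjugation-invariance by order — order 1: 1/1 normal; order 2: 1/7 normal; order 3: 1/1 normal; order 4: 0/3 normal; order 6: 3/3 normal; order 12: 1/1 normal.
Total normal subgroups: 7.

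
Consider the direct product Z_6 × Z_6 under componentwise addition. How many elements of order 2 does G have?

An element (a,b) has order lcm(ord(a), ord(b)); count pairs with lcm equal to 2.
Enumerating gives 3 such elements.

3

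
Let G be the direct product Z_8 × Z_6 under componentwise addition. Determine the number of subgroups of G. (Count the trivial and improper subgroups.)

22

|G| = 48, so by Lagrange every subgroup order divides 48. Divisors: 1, 2, 3, 4, 6, 8, 12, 16, 24, 48.
Subgroups by order — order 1: 1; order 2: 3; order 3: 1; order 4: 3; order 6: 3; order 8: 3; order 12: 3; order 16: 1; order 24: 3; order 48: 1.
Total: 1 + 3 + 1 + 3 + 3 + 3 + 3 + 1 + 3 + 1 = 22.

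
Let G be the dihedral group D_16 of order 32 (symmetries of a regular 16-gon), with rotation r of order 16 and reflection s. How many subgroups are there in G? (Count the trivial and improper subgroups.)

|G| = 32, so by Lagrange every subgroup order divides 32. Divisors: 1, 2, 4, 8, 16, 32.
Subgroups by order — order 1: 1; order 2: 17; order 4: 9; order 8: 5; order 16: 3; order 32: 1.
Total: 1 + 17 + 9 + 5 + 3 + 1 = 36.

36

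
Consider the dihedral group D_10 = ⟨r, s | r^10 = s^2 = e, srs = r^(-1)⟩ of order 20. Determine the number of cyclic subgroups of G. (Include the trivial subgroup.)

Each element a generates a cyclic subgroup ⟨a⟩; distinct elements may generate the same one (a cyclic group of order d has φ(d) generators).
Cyclic subgroups by order — order 1: 1; order 2: 11; order 5: 1; order 10: 1.
Total: 14.

14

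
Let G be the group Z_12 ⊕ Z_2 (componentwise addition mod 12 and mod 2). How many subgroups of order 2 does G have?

3

|G| = 24 and 2 | 24, so subgroups of order 2 are possible by Lagrange.
The subgroups of order 2 are: {(0,0), (0,1)}; {(0,0), (6,0)}; {(0,0), (6,1)}.
So G has 3 subgroups of order 2.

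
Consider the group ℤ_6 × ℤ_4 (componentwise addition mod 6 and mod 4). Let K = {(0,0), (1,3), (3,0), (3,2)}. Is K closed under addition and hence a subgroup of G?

No

(1,3) ∈ K but its inverse (5,1) ∉ K, so K is not a subgroup.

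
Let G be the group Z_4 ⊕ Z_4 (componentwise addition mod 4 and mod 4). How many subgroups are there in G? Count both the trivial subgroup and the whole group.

15

|G| = 16, so by Lagrange every subgroup order divides 16. Divisors: 1, 2, 4, 8, 16.
Subgroups by order — order 1: 1; order 2: 3; order 4: 7; order 8: 3; order 16: 1.
Total: 1 + 3 + 7 + 3 + 1 = 15.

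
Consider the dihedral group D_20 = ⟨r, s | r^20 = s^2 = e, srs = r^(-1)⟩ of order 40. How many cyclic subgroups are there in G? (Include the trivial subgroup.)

26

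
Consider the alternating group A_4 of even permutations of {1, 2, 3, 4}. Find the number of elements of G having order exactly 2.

3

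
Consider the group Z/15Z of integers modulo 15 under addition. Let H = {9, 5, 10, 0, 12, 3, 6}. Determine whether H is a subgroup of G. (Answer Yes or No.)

No

|H| = 7 does not divide |G| = 15, so by Lagrange H is not a subgroup.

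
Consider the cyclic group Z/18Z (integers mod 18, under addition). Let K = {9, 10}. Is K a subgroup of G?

No

The identity 0 ∉ K, so K is not a subgroup.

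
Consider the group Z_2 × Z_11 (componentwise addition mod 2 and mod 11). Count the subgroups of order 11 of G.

1

|G| = 22 and 11 | 22, so subgroups of order 11 are possible by Lagrange.
The subgroups of order 11 are: {(0,0), (0,1), (0,2), (0,3), (0,4), (0,5), (0,6), (0,7), (0,8), (0,9), (0,10)}.
So G has 1 subgroup of order 11.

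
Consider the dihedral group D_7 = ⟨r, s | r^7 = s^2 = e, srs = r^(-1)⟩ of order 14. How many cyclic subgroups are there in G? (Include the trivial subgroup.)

Each element a generates a cyclic subgroup ⟨a⟩; distinct elements may generate the same one (a cyclic group of order d has φ(d) generators).
Cyclic subgroups by order — order 1: 1; order 2: 7; order 7: 1.
Total: 9.

9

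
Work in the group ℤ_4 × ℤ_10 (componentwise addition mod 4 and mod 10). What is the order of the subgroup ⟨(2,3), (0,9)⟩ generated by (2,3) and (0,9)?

|⟨(2,3)⟩| = 10 and |⟨(0,9)⟩| = 10, so |H| is a multiple of lcm(10, 10) = 10 and divides |G| = 40.
Closing under the operation: H = {(0,0), (0,1), (0,2), (0,3), (0,4), (0,5), (0,6), (0,7), (0,8), (0,9), (2,0), (2,1), (2,2), (2,3), (2,4), (2,5), (2,6), (2,7), (2,8), (2,9)}, so |H| = 20.

20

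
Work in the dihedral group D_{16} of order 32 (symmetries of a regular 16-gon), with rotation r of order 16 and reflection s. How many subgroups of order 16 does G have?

3

|G| = 32 and 16 | 32, so subgroups of order 16 are possible by Lagrange.
The subgroups of order 16 are: {e, r, r^2, r^3, r^4, r^5, r^6, r^7, r^8, r^9, r^10, r^11, r^12, r^13, r^14, r^15}; {e, r^2, r^4, r^6, r^8, r^10, r^12, r^14, s, r^2s, r^4s, r^6s, r^8s, r^10s, r^12s, r^14s}; {e, r^2, r^4, r^6, r^8, r^10, r^12, r^14, rs, r^3s, r^5s, r^7s, r^9s, r^11s, r^13s, r^15s}.
So G has 3 subgroups of order 16.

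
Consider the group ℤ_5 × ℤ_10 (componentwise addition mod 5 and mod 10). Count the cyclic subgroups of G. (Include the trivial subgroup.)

14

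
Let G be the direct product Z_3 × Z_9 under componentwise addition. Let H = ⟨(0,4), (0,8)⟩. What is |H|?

9

|⟨(0,4)⟩| = 9 and |⟨(0,8)⟩| = 9, so |H| is a multiple of lcm(9, 9) = 9 and divides |G| = 27.
Closing under the operation: H = {(0,0), (0,1), (0,2), (0,3), (0,4), (0,5), (0,6), (0,7), (0,8)}, so |H| = 9.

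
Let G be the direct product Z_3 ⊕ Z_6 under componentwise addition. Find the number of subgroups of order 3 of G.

4

|G| = 18 and 3 | 18, so subgroups of order 3 are possible by Lagrange.
The subgroups of order 3 are: {(0,0), (0,2), (0,4)}; {(0,0), (1,0), (2,0)}; {(0,0), (1,2), (2,4)}; {(0,0), (1,4), (2,2)}.
So G has 4 subgroups of order 3.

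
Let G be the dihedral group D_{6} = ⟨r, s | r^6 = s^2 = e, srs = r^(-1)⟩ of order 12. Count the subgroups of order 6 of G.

|G| = 12 and 6 | 12, so subgroups of order 6 are possible by Lagrange.
The subgroups of order 6 are: {e, r, r^2, r^3, r^4, r^5}; {e, r^2, r^4, s, r^2s, r^4s}; {e, r^2, r^4, rs, r^3s, r^5s}.
So G has 3 subgroups of order 6.

3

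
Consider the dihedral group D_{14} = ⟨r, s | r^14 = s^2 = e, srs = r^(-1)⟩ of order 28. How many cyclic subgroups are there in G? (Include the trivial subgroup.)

18

Group the elements of G by the cyclic subgroup they generate; each cyclic subgroup of order d accounts for φ(d) elements.
Cyclic subgroups by order — order 1: 1; order 2: 15; order 7: 1; order 14: 1.
Total: 18.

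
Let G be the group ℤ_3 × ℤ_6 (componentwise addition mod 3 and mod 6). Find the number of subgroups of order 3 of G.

|G| = 18 and 3 | 18, so subgroups of order 3 are possible by Lagrange.
The subgroups of order 3 are: {(0,0), (0,2), (0,4)}; {(0,0), (1,0), (2,0)}; {(0,0), (1,2), (2,4)}; {(0,0), (1,4), (2,2)}.
So G has 4 subgroups of order 3.

4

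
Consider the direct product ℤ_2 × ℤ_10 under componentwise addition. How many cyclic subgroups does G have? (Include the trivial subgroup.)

A cyclic subgroup of order d is generated by each of its φ(d) elements of order d, so the cyclic subgroups of order d number (#elements of order d)/φ(d).
Cyclic subgroups by order — order 1: 1; order 2: 3; order 5: 1; order 10: 3.
Total: 8.

8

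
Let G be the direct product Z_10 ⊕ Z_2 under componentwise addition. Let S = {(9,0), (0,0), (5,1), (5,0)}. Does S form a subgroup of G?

(9,0) ∈ S but its inverse (1,0) ∉ S, so S is not a subgroup.

No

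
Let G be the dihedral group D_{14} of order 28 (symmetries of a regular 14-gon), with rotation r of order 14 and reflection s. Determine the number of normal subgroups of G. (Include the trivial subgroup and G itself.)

7

G has 28 subgroups. Checking conjugation-invariance by order — order 1: 1/1 normal; order 2: 1/15 normal; order 4: 0/7 normal; order 7: 1/1 normal; order 14: 3/3 normal; order 28: 1/1 normal.
Total normal subgroups: 7.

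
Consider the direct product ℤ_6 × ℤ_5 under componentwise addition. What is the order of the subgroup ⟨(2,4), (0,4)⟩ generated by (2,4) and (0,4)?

|⟨(2,4)⟩| = 15 and |⟨(0,4)⟩| = 5, so |H| is a multiple of lcm(15, 5) = 15 and divides |G| = 30.
Closing under the operation: H = {(0,0), (0,1), (0,2), (0,3), (0,4), (2,0), (2,1), (2,2), (2,3), (2,4), (4,0), (4,1), (4,2), (4,3), (4,4)}, so |H| = 15.

15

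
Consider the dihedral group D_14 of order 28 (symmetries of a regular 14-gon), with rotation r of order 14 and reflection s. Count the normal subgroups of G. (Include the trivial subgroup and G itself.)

7

G has 28 subgroups. Checking conjugation-invariance by order — order 1: 1/1 normal; order 2: 1/15 normal; order 4: 0/7 normal; order 7: 1/1 normal; order 14: 3/3 normal; order 28: 1/1 normal.
Total normal subgroups: 7.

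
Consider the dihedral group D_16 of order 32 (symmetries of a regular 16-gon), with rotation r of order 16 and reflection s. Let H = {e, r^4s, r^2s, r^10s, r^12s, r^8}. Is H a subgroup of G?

|H| = 6 does not divide |G| = 32, so by Lagrange H is not a subgroup.

No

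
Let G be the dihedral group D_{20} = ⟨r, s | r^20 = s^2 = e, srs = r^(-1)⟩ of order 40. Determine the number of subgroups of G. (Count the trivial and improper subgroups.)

48

|G| = 40, so by Lagrange every subgroup order divides 40. Divisors: 1, 2, 4, 5, 8, 10, 20, 40.
Subgroups by order — order 1: 1; order 2: 21; order 4: 11; order 5: 1; order 8: 5; order 10: 5; order 20: 3; order 40: 1.
Total: 1 + 21 + 11 + 1 + 5 + 5 + 3 + 1 = 48.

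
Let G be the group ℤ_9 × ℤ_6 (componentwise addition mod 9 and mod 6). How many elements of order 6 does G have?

8

An element (a,b) has order lcm(ord(a), ord(b)); count pairs with lcm equal to 6.
Enumerating gives 8 such elements.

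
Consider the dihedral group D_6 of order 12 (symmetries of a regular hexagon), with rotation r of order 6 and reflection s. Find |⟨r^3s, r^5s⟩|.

6

|⟨r^3s⟩| = 2 and |⟨r^5s⟩| = 2, so |H| is a multiple of lcm(2, 2) = 2 and divides |G| = 12.
Closing under the operation: H = {e, r^2, r^4, rs, r^3s, r^5s}, so |H| = 6.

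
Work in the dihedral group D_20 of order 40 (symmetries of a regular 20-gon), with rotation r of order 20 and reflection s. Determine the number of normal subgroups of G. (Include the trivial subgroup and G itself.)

9

G has 48 subgroups. Checking conjugation-invariance by order — order 1: 1/1 normal; order 2: 1/21 normal; order 4: 1/11 normal; order 5: 1/1 normal; order 8: 0/5 normal; order 10: 1/5 normal; order 20: 3/3 normal; order 40: 1/1 normal.
Total normal subgroups: 9.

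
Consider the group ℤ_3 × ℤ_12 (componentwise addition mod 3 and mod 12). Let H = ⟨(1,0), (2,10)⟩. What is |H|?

|⟨(1,0)⟩| = 3 and |⟨(2,10)⟩| = 6, so |H| is a multiple of lcm(3, 6) = 6 and divides |G| = 36.
Closing under the operation: H = {(0,0), (0,2), (0,4), (0,6), (0,8), (0,10), (1,0), (1,2), (1,4), (1,6), (1,8), (1,10), (2,0), (2,2), (2,4), (2,6), (2,8), (2,10)}, so |H| = 18.

18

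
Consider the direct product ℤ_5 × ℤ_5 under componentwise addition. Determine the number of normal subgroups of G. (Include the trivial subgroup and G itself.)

G is abelian, so every subgroup is normal.
G has 8 subgroups in total, hence 8 normal subgroups.

8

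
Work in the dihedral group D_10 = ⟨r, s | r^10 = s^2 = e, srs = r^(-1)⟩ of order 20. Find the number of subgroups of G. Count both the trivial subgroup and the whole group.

22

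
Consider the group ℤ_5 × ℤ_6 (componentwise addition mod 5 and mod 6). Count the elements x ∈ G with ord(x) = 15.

8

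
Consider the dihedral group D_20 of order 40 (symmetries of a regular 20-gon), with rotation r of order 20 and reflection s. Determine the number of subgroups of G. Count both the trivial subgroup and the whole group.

48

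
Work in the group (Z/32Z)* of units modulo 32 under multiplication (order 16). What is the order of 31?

Compute successive powers of 31 mod 32: 31, 1; 31^2 ≡ 1 (mod 32).
So |⟨31⟩| = 2.

2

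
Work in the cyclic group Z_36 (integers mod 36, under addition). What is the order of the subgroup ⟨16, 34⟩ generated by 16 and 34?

|⟨16⟩| = 9 and |⟨34⟩| = 18, so |H| is a multiple of lcm(9, 18) = 18 and divides |G| = 36.
Closing under the operation: H = {0, 2, 4, 6, 8, 10, 12, 14, 16, 18, 20, 22, 24, 26, 28, 30, 32, 34}, so |H| = 18.

18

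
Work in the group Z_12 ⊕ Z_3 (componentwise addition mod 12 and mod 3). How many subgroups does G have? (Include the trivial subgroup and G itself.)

18

|G| = 36, so by Lagrange every subgroup order divides 36. Divisors: 1, 2, 3, 4, 6, 9, 12, 18, 36.
Subgroups by order — order 1: 1; order 2: 1; order 3: 4; order 4: 1; order 6: 4; order 9: 1; order 12: 4; order 18: 1; order 36: 1.
Total: 1 + 1 + 4 + 1 + 4 + 1 + 4 + 1 + 1 = 18.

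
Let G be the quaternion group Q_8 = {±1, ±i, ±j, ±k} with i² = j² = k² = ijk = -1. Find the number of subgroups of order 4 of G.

|G| = 8 and 4 | 8, so subgroups of order 4 are possible by Lagrange.
The subgroups of order 4 are: {1, -1, i, -i}; {1, -1, j, -j}; {1, -1, k, -k}.
So G has 3 subgroups of order 4.

3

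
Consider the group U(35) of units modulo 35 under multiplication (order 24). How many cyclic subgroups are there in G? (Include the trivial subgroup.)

12

A cyclic subgroup of order d is generated by each of its φ(d) elements of order d, so the cyclic subgroups of order d number (#elements of order d)/φ(d).
Cyclic subgroups by order — order 1: 1; order 2: 3; order 3: 1; order 4: 2; order 6: 3; order 12: 2.
Total: 12.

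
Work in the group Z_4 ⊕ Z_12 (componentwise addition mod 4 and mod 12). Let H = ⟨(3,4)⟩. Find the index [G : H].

|⟨(3,4)⟩| = 12 and |G| = 48.
By Lagrange, [G : H] = |G|/|H| = 48/12 = 4.

4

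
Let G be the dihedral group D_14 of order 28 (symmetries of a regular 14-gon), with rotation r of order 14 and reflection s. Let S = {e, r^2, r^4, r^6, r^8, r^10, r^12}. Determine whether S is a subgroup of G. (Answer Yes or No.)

Yes

|S| = 7 divides |G| = 28, consistent with Lagrange.
S contains the identity, every element's inverse is in S, and S is closed under ·: it is a subgroup.
In fact S = ⟨r^4⟩.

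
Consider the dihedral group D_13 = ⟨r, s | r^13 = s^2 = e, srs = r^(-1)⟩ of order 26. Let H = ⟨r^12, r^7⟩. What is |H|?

13

|⟨r^12⟩| = 13 and |⟨r^7⟩| = 13, so |H| is a multiple of lcm(13, 13) = 13 and divides |G| = 26.
Closing under the operation: H = {e, r, r^2, r^3, r^4, r^5, r^6, r^7, r^8, r^9, r^10, r^11, r^12}, so |H| = 13.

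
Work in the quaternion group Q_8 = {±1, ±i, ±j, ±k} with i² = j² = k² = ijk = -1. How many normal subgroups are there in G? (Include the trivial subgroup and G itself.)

6

G has 6 subgroups. Checking conjugation-invariance by order — order 1: 1/1 normal; order 2: 1/1 normal; order 4: 3/3 normal; order 8: 1/1 normal.
Total normal subgroups: 6.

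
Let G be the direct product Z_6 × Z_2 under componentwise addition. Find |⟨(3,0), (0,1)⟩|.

4

|⟨(3,0)⟩| = 2 and |⟨(0,1)⟩| = 2, so |H| is a multiple of lcm(2, 2) = 2 and divides |G| = 12.
Closing under the operation: H = {(0,0), (0,1), (3,0), (3,1)}, so |H| = 4.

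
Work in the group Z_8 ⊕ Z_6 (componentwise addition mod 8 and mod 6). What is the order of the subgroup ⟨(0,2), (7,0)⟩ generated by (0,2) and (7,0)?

24

|⟨(0,2)⟩| = 3 and |⟨(7,0)⟩| = 8, so |H| is a multiple of lcm(3, 8) = 24 and divides |G| = 48.
Closing under the operation: H = {(0,0), (0,2), (0,4), (1,0), (1,2), (1,4), (2,0), (2,2), (2,4), (3,0), (3,2), (3,4), (4,0), (4,2), (4,4), (5,0), (5,2), (5,4), (6,0), (6,2), (6,4), (7,0), (7,2), (7,4)}, so |H| = 24.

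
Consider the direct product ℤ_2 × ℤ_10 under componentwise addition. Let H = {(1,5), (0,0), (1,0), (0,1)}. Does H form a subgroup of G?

No

(0,1) ∈ H but its inverse (0,9) ∉ H, so H is not a subgroup.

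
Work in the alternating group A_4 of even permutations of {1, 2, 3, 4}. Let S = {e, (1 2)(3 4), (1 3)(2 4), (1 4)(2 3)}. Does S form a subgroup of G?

|S| = 4 divides |G| = 12, consistent with Lagrange.
S contains the identity, every element's inverse is in S, and S is closed under ∘: it is a subgroup.

Yes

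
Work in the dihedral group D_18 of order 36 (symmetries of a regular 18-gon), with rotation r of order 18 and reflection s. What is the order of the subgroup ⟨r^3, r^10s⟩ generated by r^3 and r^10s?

12

|⟨r^3⟩| = 6 and |⟨r^10s⟩| = 2, so |H| is a multiple of lcm(6, 2) = 6 and divides |G| = 36.
Closing under the operation: H = {e, r^3, r^6, r^9, r^12, r^15, rs, r^4s, r^7s, r^10s, r^13s, r^16s}, so |H| = 12.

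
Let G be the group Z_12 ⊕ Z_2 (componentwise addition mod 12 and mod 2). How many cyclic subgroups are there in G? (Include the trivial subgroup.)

12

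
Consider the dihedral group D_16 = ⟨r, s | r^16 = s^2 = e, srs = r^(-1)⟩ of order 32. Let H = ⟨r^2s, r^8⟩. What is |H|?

4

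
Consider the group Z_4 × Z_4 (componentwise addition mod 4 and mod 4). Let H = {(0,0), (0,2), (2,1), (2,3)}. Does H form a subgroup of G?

|H| = 4 divides |G| = 16, consistent with Lagrange.
H contains the identity, every element's inverse is in H, and H is closed under +: it is a subgroup.
In fact H = ⟨(2,3)⟩.

Yes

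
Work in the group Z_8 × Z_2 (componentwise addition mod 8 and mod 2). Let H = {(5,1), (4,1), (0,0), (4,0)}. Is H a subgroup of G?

No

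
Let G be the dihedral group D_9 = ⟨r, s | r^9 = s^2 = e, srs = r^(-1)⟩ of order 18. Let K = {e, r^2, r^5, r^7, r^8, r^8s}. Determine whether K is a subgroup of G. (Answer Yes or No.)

No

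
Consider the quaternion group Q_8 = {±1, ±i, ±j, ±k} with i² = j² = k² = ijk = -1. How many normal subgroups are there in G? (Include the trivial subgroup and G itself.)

6

G has 6 subgroups. Checking conjugation-invariance by order — order 1: 1/1 normal; order 2: 1/1 normal; order 4: 3/3 normal; order 8: 1/1 normal.
Total normal subgroups: 6.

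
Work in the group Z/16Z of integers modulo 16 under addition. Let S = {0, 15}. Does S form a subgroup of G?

15 ∈ S but its inverse 1 ∉ S, so S is not a subgroup.

No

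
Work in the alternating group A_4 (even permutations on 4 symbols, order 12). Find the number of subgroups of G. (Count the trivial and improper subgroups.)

|G| = 12, so by Lagrange every subgroup order divides 12. Divisors: 1, 2, 3, 4, 6, 12.
Subgroups by order — order 1: 1; order 2: 3; order 3: 4; order 4: 1; order 6: 0; order 12: 1.
Total: 1 + 3 + 4 + 1 + 0 + 1 = 10.

10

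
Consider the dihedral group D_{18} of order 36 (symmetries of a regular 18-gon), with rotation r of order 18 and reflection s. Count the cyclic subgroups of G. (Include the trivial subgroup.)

24

Each element a generates a cyclic subgroup ⟨a⟩; distinct elements may generate the same one (a cyclic group of order d has φ(d) generators).
Cyclic subgroups by order — order 1: 1; order 2: 19; order 3: 1; order 6: 1; order 9: 1; order 18: 1.
Total: 24.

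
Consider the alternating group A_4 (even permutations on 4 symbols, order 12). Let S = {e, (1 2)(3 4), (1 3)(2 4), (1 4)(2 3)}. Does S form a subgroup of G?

Yes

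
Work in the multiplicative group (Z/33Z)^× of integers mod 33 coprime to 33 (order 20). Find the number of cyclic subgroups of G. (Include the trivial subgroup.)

8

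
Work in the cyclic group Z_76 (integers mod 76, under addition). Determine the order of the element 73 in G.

76

In Z_76, the order of an element a is n/gcd(a, n).
gcd(73, 76) = 1, so |⟨73⟩| = 76/1 = 76.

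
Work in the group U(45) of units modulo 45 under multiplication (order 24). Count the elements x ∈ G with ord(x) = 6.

The elements of order 6 are: 4, 11, 14, 29, 34, 41.
That's 6.

6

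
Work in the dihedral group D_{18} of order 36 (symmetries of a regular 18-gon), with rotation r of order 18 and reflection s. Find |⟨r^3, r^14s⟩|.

12

|⟨r^3⟩| = 6 and |⟨r^14s⟩| = 2, so |H| is a multiple of lcm(6, 2) = 6 and divides |G| = 36.
Closing under the operation: H = {e, r^3, r^6, r^9, r^12, r^15, r^2s, r^5s, r^8s, r^11s, r^14s, r^17s}, so |H| = 12.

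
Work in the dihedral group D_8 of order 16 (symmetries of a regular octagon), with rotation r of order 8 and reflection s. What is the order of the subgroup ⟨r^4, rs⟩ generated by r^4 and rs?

4

|⟨r^4⟩| = 2 and |⟨rs⟩| = 2, so |H| is a multiple of lcm(2, 2) = 2 and divides |G| = 16.
Closing under the operation: H = {e, r^4, rs, r^5s}, so |H| = 4.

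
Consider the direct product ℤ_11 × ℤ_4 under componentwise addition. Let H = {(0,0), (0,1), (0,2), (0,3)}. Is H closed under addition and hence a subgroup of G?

|H| = 4 divides |G| = 44, consistent with Lagrange.
H contains the identity, every element's inverse is in H, and H is closed under +: it is a subgroup.
In fact H = ⟨(0,1)⟩.

Yes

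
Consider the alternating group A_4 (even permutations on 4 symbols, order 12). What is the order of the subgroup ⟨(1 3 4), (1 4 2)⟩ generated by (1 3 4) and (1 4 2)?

12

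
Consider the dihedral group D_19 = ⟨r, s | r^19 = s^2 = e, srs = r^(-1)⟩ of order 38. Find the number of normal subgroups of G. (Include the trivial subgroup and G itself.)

3

G has 22 subgroups. Checking conjugation-invariance by order — order 1: 1/1 normal; order 2: 0/19 normal; order 19: 1/1 normal; order 38: 1/1 normal.
Total normal subgroups: 3.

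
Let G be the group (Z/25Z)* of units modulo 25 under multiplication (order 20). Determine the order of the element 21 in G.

5

Compute successive powers of 21 mod 25: 21, 16, 11, 6, 1; 21^5 ≡ 1 (mod 25).
So |⟨21⟩| = 5.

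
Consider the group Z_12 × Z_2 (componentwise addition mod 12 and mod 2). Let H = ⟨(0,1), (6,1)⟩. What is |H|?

4

|⟨(0,1)⟩| = 2 and |⟨(6,1)⟩| = 2, so |H| is a multiple of lcm(2, 2) = 2 and divides |G| = 24.
Closing under the operation: H = {(0,0), (0,1), (6,0), (6,1)}, so |H| = 4.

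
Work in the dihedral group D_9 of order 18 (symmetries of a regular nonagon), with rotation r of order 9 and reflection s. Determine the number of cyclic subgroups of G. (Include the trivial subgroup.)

A cyclic subgroup of order d is generated by each of its φ(d) elements of order d, so the cyclic subgroups of order d number (#elements of order d)/φ(d).
Cyclic subgroups by order — order 1: 1; order 2: 9; order 3: 1; order 9: 1.
Total: 12.

12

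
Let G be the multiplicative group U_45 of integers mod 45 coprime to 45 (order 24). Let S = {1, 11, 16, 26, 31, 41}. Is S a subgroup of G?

|S| = 6 divides |G| = 24, consistent with Lagrange.
S contains the identity, every element's inverse is in S, and S is closed under ·: it is a subgroup.
In fact S = ⟨41⟩.

Yes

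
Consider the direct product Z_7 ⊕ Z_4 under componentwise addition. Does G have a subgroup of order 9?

9 does not divide |G| = 28, so by Lagrange no subgroup of order 9 exists.

No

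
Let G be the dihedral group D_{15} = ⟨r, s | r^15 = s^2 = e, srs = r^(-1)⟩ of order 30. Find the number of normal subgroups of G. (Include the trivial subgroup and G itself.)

G has 28 subgroups. Checking conjugation-invariance by order — order 1: 1/1 normal; order 2: 0/15 normal; order 3: 1/1 normal; order 5: 1/1 normal; order 6: 0/5 normal; order 10: 0/3 normal; order 15: 1/1 normal; order 30: 1/1 normal.
Total normal subgroups: 5.

5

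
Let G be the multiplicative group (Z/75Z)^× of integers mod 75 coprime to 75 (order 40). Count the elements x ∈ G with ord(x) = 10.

12

Enumerating element orders in G gives 12 elements of order 10.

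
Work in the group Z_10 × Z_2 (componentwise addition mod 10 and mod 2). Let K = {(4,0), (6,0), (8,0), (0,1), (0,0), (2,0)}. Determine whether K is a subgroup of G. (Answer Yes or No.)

No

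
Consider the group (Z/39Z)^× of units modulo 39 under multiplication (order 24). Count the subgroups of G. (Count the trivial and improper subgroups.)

16

|G| = 24, so by Lagrange every subgroup order divides 24. Divisors: 1, 2, 3, 4, 6, 8, 12, 24.
Subgroups by order — order 1: 1; order 2: 3; order 3: 1; order 4: 3; order 6: 3; order 8: 1; order 12: 3; order 24: 1.
Total: 1 + 3 + 1 + 3 + 3 + 1 + 3 + 1 = 16.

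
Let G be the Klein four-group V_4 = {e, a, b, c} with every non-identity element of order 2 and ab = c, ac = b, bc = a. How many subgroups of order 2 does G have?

|G| = 4 and 2 | 4, so subgroups of order 2 are possible by Lagrange.
The subgroups of order 2 are: {e, a}; {e, b}; {e, c}.
So G has 3 subgroups of order 2.

3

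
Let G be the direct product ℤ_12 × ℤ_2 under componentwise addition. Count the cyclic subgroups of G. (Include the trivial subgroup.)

Each element a generates a cyclic subgroup ⟨a⟩; distinct elements may generate the same one (a cyclic group of order d has φ(d) generators).
Cyclic subgroups by order — order 1: 1; order 2: 3; order 3: 1; order 4: 2; order 6: 3; order 12: 2.
Total: 12.

12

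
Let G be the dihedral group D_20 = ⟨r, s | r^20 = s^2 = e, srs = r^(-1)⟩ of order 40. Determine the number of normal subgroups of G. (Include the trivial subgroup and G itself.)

G has 48 subgroups. Checking conjugation-invariance by order — order 1: 1/1 normal; order 2: 1/21 normal; order 4: 1/11 normal; order 5: 1/1 normal; order 8: 0/5 normal; order 10: 1/5 normal; order 20: 3/3 normal; order 40: 1/1 normal.
Total normal subgroups: 9.

9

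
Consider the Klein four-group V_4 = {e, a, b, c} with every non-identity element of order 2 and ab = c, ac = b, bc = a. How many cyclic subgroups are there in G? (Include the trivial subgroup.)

A cyclic subgroup of order d is generated by each of its φ(d) elements of order d, so the cyclic subgroups of order d number (#elements of order d)/φ(d).
Cyclic subgroups by order — order 1: 1; order 2: 3.
Total: 4.

4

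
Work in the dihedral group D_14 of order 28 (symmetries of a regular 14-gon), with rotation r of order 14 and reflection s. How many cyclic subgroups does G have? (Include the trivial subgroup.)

A cyclic subgroup of order d is generated by each of its φ(d) elements of order d, so the cyclic subgroups of order d number (#elements of order d)/φ(d).
Cyclic subgroups by order — order 1: 1; order 2: 15; order 7: 1; order 14: 1.
Total: 18.

18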